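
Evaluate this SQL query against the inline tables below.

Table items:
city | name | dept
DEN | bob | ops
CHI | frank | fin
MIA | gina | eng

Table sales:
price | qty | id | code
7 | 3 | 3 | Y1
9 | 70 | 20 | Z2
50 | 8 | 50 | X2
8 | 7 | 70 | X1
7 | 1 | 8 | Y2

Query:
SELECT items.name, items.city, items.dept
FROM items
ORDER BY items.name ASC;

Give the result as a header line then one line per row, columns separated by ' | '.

After SELECT (3 rows):
items.name | items.city | items.dept
bob | DEN | ops
frank | CHI | fin
gina | MIA | eng
After ORDER BY (3 rows):
items.name | items.city | items.dept
bob | DEN | ops
frank | CHI | fin
gina | MIA | eng

== RESULT ==
items.name | items.city | items.dept
bob | DEN | ops
frank | CHI | fin
gina | MIA | eng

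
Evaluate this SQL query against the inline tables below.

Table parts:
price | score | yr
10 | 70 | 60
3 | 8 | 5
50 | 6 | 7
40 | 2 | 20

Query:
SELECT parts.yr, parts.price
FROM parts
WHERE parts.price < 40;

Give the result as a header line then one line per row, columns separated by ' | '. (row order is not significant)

== RESULT ==
parts.yr | parts.price
60 | 10
5 | 3

Derivation:
After WHERE (2 rows):
parts.price | parts.score | parts.yr
10 | 70 | 60
3 | 8 | 5
After SELECT (2 rows):
parts.yr | parts.price
60 | 10
5 | 3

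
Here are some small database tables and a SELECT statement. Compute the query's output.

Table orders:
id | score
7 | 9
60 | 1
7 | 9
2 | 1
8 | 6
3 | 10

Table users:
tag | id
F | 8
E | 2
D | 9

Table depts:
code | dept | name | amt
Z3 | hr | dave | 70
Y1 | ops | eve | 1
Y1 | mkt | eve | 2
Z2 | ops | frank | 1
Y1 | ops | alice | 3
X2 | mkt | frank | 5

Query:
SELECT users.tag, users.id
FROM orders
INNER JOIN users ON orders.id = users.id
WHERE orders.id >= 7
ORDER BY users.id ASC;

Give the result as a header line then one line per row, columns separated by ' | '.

== RESULT ==
users.tag | users.id
F | 8

Derivation:
After JOIN users (2 rows):
orders.id | orders.score | users.tag | users.id
2 | 1 | E | 2
8 | 6 | F | 8
After WHERE (1 rows):
orders.id | orders.score | users.tag | users.id
8 | 6 | F | 8
After SELECT (1 rows):
users.tag | users.id
F | 8
After ORDER BY (1 rows):
users.tag | users.id
F | 8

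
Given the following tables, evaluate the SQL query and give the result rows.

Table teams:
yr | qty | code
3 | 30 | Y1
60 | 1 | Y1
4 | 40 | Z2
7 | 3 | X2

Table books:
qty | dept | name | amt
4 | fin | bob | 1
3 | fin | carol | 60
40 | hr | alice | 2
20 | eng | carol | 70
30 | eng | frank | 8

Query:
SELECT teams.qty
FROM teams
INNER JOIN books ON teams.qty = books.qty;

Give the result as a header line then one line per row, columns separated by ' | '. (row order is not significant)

After JOIN books (3 rows):
teams.yr | teams.qty | teams.code | books.qty | books.dept | books.name | books.amt
3 | 30 | Y1 | 30 | eng | frank | 8
4 | 40 | Z2 | 40 | hr | alice | 2
7 | 3 | X2 | 3 | fin | carol | 60
After SELECT (3 rows):
teams.qty
30
40
3

== RESULT ==
teams.qty
30
40
3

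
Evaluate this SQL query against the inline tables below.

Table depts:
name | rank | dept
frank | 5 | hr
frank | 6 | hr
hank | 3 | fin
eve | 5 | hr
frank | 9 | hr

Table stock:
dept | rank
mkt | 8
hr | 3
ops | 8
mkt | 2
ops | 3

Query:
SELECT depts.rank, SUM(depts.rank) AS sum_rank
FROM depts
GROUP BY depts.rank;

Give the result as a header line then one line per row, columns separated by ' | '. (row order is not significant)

After GROUP BY (4 rows):
depts.rank | sum_rank
5 | 10
6 | 6
3 | 3
9 | 9

== RESULT ==
depts.rank | sum_rank
5 | 10
6 | 6
3 | 3
9 | 9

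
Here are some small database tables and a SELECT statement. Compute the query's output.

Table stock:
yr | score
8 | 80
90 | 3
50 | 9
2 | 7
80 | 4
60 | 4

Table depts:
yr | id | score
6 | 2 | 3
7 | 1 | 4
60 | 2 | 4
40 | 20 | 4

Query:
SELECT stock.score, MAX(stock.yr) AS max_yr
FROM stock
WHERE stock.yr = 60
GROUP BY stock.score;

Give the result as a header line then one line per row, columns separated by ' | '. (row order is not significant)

After WHERE (1 rows):
stock.yr | stock.score
60 | 4
After GROUP BY (1 rows):
stock.score | max_yr
4 | 60

== RESULT ==
stock.score | max_yr
4 | 60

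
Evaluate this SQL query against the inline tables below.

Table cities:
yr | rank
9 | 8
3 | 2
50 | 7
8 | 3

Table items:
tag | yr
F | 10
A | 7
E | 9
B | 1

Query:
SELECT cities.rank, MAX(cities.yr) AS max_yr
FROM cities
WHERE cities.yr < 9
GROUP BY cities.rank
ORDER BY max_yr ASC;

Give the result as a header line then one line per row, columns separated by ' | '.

After WHERE (2 rows):
cities.yr | cities.rank
3 | 2
8 | 3
After GROUP BY (2 rows):
cities.rank | max_yr
2 | 3
3 | 8
After ORDER BY (2 rows):
cities.rank | max_yr
2 | 3
3 | 8

== RESULT ==
cities.rank | max_yr
2 | 3
3 | 8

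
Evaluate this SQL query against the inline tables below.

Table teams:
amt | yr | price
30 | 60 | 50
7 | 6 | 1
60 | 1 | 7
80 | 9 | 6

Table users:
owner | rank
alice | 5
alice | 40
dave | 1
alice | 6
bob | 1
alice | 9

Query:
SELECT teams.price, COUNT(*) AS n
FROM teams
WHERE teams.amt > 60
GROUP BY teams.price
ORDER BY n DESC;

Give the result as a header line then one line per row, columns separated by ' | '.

After WHERE (1 rows):
teams.amt | teams.yr | teams.price
80 | 9 | 6
After GROUP BY (1 rows):
teams.price | n
6 | 1
After ORDER BY (1 rows):
teams.price | n
6 | 1

== RESULT ==
teams.price | n
6 | 1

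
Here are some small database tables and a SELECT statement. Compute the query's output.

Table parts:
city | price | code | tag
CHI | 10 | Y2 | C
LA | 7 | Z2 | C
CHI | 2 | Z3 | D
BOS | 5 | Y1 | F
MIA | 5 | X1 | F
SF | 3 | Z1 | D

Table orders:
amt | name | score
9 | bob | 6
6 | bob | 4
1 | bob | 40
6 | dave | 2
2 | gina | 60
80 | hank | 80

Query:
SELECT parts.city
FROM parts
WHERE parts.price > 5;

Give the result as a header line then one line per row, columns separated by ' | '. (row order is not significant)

After WHERE (2 rows):
parts.city | parts.price | parts.code | parts.tag
CHI | 10 | Y2 | C
LA | 7 | Z2 | C
After SELECT (2 rows):
parts.city
CHI
LA

== RESULT ==
parts.city
CHI
LA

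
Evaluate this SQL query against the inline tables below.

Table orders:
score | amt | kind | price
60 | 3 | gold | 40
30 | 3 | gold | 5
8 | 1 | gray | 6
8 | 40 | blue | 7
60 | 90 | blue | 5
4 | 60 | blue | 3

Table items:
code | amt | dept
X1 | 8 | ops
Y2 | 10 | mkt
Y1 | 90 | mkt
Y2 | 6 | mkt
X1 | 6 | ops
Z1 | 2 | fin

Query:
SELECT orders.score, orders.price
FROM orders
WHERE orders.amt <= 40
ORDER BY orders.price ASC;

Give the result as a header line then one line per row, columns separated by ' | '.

== RESULT ==
orders.score | orders.price
30 | 5
8 | 6
8 | 7
60 | 40

Derivation:
After WHERE (4 rows):
orders.score | orders.amt | orders.kind | orders.price
60 | 3 | gold | 40
30 | 3 | gold | 5
8 | 1 | gray | 6
8 | 40 | blue | 7
After SELECT (4 rows):
orders.score | orders.price
60 | 40
30 | 5
8 | 6
8 | 7
After ORDER BY (4 rows):
orders.score | orders.price
30 | 5
8 | 6
8 | 7
60 | 40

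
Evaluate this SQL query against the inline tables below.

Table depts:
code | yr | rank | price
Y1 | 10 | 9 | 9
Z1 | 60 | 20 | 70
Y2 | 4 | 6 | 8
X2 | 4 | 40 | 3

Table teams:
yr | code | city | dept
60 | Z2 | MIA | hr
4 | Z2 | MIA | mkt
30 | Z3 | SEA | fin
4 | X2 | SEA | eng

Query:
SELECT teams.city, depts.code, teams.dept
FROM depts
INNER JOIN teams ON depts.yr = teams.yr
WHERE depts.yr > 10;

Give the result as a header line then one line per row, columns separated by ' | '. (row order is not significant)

After JOIN teams (5 rows):
depts.code | depts.yr | depts.rank | depts.price | teams.yr | teams.code | teams.city | teams.dept
Z1 | 60 | 20 | 70 | 60 | Z2 | MIA | hr
Y2 | 4 | 6 | 8 | 4 | Z2 | MIA | mkt
Y2 | 4 | 6 | 8 | 4 | X2 | SEA | eng
X2 | 4 | 40 | 3 | 4 | Z2 | MIA | mkt
X2 | 4 | 40 | 3 | 4 | X2 | SEA | eng
After WHERE (1 rows):
depts.code | depts.yr | depts.rank | depts.price | teams.yr | teams.code | teams.city | teams.dept
Z1 | 60 | 20 | 70 | 60 | Z2 | MIA | hr
After SELECT (1 rows):
teams.city | depts.code | teams.dept
MIA | Z1 | hr

== RESULT ==
teams.city | depts.code | teams.dept
MIA | Z1 | hr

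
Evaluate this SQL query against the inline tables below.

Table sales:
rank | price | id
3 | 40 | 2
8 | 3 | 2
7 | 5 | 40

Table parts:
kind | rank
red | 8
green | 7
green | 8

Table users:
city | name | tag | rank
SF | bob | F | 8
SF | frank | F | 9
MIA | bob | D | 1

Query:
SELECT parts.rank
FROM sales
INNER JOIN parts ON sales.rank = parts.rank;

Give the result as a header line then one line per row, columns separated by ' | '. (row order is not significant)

== RESULT ==
parts.rank
8
8
7

Derivation:
After JOIN parts (3 rows):
sales.rank | sales.price | sales.id | parts.kind | parts.rank
8 | 3 | 2 | red | 8
8 | 3 | 2 | green | 8
7 | 5 | 40 | green | 7
After SELECT (3 rows):
parts.rank
8
8
7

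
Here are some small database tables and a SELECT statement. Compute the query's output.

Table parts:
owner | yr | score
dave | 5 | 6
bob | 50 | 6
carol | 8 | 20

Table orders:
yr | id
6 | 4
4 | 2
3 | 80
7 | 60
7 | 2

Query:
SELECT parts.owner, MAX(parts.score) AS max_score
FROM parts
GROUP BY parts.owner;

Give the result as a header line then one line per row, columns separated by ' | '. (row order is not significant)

== RESULT ==
parts.owner | max_score
dave | 6
bob | 6
carol | 20

Derivation:
After GROUP BY (3 rows):
parts.owner | max_score
dave | 6
bob | 6
carol | 20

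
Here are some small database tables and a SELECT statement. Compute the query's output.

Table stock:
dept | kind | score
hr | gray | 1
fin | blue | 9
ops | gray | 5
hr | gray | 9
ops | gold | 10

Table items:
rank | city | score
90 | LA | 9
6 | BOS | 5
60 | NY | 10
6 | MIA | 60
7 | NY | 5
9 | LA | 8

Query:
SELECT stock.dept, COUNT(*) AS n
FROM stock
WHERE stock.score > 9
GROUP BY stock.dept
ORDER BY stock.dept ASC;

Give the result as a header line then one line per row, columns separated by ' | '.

== RESULT ==
stock.dept | n
ops | 1

Derivation:
After WHERE (1 rows):
stock.dept | stock.kind | stock.score
ops | gold | 10
After GROUP BY (1 rows):
stock.dept | n
ops | 1
After ORDER BY (1 rows):
stock.dept | n
ops | 1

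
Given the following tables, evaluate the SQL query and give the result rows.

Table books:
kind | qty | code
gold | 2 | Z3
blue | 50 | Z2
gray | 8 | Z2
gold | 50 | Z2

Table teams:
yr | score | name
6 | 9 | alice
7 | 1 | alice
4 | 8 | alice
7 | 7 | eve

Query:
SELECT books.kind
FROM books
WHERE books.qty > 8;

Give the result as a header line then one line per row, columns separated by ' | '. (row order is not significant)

After WHERE (2 rows):
books.kind | books.qty | books.code
blue | 50 | Z2
gold | 50 | Z2
After SELECT (2 rows):
books.kind
blue
gold

== RESULT ==
books.kind
blue
gold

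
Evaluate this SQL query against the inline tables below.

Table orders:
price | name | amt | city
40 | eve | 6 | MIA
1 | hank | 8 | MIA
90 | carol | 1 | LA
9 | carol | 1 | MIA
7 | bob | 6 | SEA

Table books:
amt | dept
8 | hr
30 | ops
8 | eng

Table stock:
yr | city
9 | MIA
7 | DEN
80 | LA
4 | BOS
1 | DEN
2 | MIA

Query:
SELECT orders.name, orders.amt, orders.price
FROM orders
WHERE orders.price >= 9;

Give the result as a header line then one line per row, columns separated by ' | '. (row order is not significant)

== RESULT ==
orders.name | orders.amt | orders.price
eve | 6 | 40
carol | 1 | 90
carol | 1 | 9

Derivation:
After WHERE (3 rows):
orders.price | orders.name | orders.amt | orders.city
40 | eve | 6 | MIA
90 | carol | 1 | LA
9 | carol | 1 | MIA
After SELECT (3 rows):
orders.name | orders.amt | orders.price
eve | 6 | 40
carol | 1 | 90
carol | 1 | 9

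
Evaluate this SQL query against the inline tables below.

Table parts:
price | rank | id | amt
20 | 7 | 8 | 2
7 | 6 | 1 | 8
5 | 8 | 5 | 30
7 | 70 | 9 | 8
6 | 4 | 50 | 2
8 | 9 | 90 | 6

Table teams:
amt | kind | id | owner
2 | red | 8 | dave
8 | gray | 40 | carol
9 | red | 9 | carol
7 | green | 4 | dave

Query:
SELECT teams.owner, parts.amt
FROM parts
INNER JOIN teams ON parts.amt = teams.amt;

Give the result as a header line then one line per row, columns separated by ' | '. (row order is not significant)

== RESULT ==
teams.owner | parts.amt
dave | 2
carol | 8
carol | 8
dave | 2

Derivation:
After JOIN teams (4 rows):
parts.price | parts.rank | parts.id | parts.amt | teams.amt | teams.kind | teams.id | teams.owner
20 | 7 | 8 | 2 | 2 | red | 8 | dave
7 | 6 | 1 | 8 | 8 | gray | 40 | carol
7 | 70 | 9 | 8 | 8 | gray | 40 | carol
6 | 4 | 50 | 2 | 2 | red | 8 | dave
After SELECT (4 rows):
teams.owner | parts.amt
dave | 2
carol | 8
carol | 8
dave | 2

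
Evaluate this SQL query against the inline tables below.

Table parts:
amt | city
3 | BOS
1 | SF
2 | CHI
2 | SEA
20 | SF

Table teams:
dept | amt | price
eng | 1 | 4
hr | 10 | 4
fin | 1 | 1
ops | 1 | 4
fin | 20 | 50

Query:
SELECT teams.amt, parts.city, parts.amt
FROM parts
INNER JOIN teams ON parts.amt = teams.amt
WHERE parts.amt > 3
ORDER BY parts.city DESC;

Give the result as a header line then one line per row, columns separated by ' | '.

== RESULT ==
teams.amt | parts.city | parts.amt
20 | SF | 20

Derivation:
After JOIN teams (4 rows):
parts.amt | parts.city | teams.dept | teams.amt | teams.price
1 | SF | eng | 1 | 4
1 | SF | fin | 1 | 1
1 | SF | ops | 1 | 4
20 | SF | fin | 20 | 50
After WHERE (1 rows):
parts.amt | parts.city | teams.dept | teams.amt | teams.price
20 | SF | fin | 20 | 50
After SELECT (1 rows):
teams.amt | parts.city | parts.amt
20 | SF | 20
After ORDER BY (1 rows):
teams.amt | parts.city | parts.amt
20 | SF | 20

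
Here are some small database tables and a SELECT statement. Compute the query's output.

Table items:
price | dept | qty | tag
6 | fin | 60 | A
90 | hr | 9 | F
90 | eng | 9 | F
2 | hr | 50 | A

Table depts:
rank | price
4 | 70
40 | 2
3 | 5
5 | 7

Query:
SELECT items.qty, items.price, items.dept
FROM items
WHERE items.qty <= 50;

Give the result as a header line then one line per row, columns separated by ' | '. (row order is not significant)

== RESULT ==
items.qty | items.price | items.dept
9 | 90 | hr
9 | 90 | eng
50 | 2 | hr

Derivation:
After WHERE (3 rows):
items.price | items.dept | items.qty | items.tag
90 | hr | 9 | F
90 | eng | 9 | F
2 | hr | 50 | A
After SELECT (3 rows):
items.qty | items.price | items.dept
9 | 90 | hr
9 | 90 | eng
50 | 2 | hr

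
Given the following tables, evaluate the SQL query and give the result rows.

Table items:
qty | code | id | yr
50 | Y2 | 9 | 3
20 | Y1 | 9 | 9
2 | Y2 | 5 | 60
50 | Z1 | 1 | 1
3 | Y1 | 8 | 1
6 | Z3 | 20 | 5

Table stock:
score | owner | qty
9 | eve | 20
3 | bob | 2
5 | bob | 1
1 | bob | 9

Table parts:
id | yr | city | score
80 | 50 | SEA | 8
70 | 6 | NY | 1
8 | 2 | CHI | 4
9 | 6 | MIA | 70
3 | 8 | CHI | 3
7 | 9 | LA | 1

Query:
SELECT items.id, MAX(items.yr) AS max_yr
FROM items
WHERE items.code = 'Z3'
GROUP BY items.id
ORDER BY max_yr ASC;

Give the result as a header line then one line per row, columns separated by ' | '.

After WHERE (1 rows):
items.qty | items.code | items.id | items.yr
6 | Z3 | 20 | 5
After GROUP BY (1 rows):
items.id | max_yr
20 | 5
After ORDER BY (1 rows):
items.id | max_yr
20 | 5

== RESULT ==
items.id | max_yr
20 | 5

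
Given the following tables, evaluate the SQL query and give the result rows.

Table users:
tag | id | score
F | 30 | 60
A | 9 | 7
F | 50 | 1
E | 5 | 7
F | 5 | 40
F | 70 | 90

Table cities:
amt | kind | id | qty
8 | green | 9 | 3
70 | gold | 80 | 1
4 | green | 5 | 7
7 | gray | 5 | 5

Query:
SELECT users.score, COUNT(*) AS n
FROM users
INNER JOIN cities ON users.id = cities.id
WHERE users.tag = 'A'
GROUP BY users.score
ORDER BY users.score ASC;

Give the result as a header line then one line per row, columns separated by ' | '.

== RESULT ==
users.score | n
7 | 1

Derivation:
After JOIN cities (5 rows):
users.tag | users.id | users.score | cities.amt | cities.kind | cities.id | cities.qty
A | 9 | 7 | 8 | green | 9 | 3
E | 5 | 7 | 4 | green | 5 | 7
E | 5 | 7 | 7 | gray | 5 | 5
F | 5 | 40 | 4 | green | 5 | 7
F | 5 | 40 | 7 | gray | 5 | 5
After WHERE (1 rows):
users.tag | users.id | users.score | cities.amt | cities.kind | cities.id | cities.qty
A | 9 | 7 | 8 | green | 9 | 3
After GROUP BY (1 rows):
users.score | n
7 | 1
After ORDER BY (1 rows):
users.score | n
7 | 1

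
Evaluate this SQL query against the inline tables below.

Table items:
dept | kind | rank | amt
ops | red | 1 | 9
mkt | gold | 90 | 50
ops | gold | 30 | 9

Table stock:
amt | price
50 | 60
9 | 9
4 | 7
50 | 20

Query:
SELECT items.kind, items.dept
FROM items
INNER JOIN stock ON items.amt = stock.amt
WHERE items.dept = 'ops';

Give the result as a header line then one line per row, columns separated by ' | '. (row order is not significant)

After JOIN stock (4 rows):
items.dept | items.kind | items.rank | items.amt | stock.amt | stock.price
ops | red | 1 | 9 | 9 | 9
mkt | gold | 90 | 50 | 50 | 60
mkt | gold | 90 | 50 | 50 | 20
ops | gold | 30 | 9 | 9 | 9
After WHERE (2 rows):
items.dept | items.kind | items.rank | items.amt | stock.amt | stock.price
ops | red | 1 | 9 | 9 | 9
ops | gold | 30 | 9 | 9 | 9
After SELECT (2 rows):
items.kind | items.dept
red | ops
gold | ops

== RESULT ==
items.kind | items.dept
red | ops
gold | ops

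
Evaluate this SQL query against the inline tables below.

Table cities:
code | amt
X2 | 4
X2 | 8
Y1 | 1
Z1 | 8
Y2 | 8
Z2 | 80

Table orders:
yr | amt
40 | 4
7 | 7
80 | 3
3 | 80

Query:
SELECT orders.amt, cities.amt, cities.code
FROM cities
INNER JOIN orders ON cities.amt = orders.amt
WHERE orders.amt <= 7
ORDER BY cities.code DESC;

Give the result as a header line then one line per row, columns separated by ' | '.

== RESULT ==
orders.amt | cities.amt | cities.code
4 | 4 | X2

Derivation:
After JOIN orders (2 rows):
cities.code | cities.amt | orders.yr | orders.amt
X2 | 4 | 40 | 4
Z2 | 80 | 3 | 80
After WHERE (1 rows):
cities.code | cities.amt | orders.yr | orders.amt
X2 | 4 | 40 | 4
After SELECT (1 rows):
orders.amt | cities.amt | cities.code
4 | 4 | X2
After ORDER BY (1 rows):
orders.amt | cities.amt | cities.code
4 | 4 | X2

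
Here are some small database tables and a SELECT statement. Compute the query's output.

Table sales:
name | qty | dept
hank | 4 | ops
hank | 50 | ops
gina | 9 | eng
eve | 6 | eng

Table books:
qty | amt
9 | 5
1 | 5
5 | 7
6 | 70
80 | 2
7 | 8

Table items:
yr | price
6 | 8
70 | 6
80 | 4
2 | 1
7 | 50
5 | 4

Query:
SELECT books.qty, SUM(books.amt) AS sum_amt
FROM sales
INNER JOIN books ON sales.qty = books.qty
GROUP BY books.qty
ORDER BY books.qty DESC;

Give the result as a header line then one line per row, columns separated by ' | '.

After JOIN books (2 rows):
sales.name | sales.qty | sales.dept | books.qty | books.amt
gina | 9 | eng | 9 | 5
eve | 6 | eng | 6 | 70
After GROUP BY (2 rows):
books.qty | sum_amt
9 | 5
6 | 70
After ORDER BY (2 rows):
books.qty | sum_amt
9 | 5
6 | 70

== RESULT ==
books.qty | sum_amt
9 | 5
6 | 70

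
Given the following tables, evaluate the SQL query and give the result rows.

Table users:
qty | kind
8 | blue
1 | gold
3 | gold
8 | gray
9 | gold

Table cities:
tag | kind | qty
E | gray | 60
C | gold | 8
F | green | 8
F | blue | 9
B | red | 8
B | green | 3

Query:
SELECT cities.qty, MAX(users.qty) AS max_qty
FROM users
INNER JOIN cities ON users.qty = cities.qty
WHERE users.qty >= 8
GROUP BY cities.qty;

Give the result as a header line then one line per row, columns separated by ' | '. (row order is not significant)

After JOIN cities (8 rows):
users.qty | users.kind | cities.tag | cities.kind | cities.qty
8 | blue | C | gold | 8
8 | blue | F | green | 8
8 | blue | B | red | 8
3 | gold | B | green | 3
8 | gray | C | gold | 8
8 | gray | F | green | 8
8 | gray | B | red | 8
9 | gold | F | blue | 9
After WHERE (7 rows):
users.qty | users.kind | cities.tag | cities.kind | cities.qty
8 | blue | C | gold | 8
8 | blue | F | green | 8
8 | blue | B | red | 8
8 | gray | C | gold | 8
8 | gray | F | green | 8
8 | gray | B | red | 8
9 | gold | F | blue | 9
After GROUP BY (2 rows):
cities.qty | max_qty
8 | 8
9 | 9

== RESULT ==
cities.qty | max_qty
8 | 8
9 | 9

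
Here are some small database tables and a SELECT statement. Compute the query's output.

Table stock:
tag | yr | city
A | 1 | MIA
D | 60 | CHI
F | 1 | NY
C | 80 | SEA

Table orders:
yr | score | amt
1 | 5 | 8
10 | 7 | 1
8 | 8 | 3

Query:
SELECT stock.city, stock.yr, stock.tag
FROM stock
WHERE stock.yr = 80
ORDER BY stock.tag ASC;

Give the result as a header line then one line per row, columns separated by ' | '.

== RESULT ==
stock.city | stock.yr | stock.tag
SEA | 80 | C

Derivation:
After WHERE (1 rows):
stock.tag | stock.yr | stock.city
C | 80 | SEA
After SELECT (1 rows):
stock.city | stock.yr | stock.tag
SEA | 80 | C
After ORDER BY (1 rows):
stock.city | stock.yr | stock.tag
SEA | 80 | C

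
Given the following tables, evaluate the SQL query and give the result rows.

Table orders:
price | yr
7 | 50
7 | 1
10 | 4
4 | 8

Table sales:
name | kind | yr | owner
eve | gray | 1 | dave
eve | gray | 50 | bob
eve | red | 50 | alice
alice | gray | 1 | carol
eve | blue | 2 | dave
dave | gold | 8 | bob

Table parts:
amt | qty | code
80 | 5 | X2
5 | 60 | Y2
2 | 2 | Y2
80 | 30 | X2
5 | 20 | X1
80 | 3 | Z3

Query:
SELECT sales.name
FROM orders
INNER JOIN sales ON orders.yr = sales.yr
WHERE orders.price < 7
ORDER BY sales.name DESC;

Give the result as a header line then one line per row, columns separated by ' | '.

After JOIN sales (5 rows):
orders.price | orders.yr | sales.name | sales.kind | sales.yr | sales.owner
7 | 50 | eve | gray | 50 | bob
7 | 50 | eve | red | 50 | alice
7 | 1 | eve | gray | 1 | dave
7 | 1 | alice | gray | 1 | carol
4 | 8 | dave | gold | 8 | bob
After WHERE (1 rows):
orders.price | orders.yr | sales.name | sales.kind | sales.yr | sales.owner
4 | 8 | dave | gold | 8 | bob
After SELECT (1 rows):
sales.name
dave
After ORDER BY (1 rows):
sales.name
dave

== RESULT ==
sales.name
dave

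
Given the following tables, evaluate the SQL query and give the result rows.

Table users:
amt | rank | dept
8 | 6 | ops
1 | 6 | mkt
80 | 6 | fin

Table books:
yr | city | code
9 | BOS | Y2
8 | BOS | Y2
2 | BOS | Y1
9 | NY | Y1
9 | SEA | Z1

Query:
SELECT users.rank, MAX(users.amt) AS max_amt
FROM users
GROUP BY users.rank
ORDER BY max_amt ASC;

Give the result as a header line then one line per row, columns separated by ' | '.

== RESULT ==
users.rank | max_amt
6 | 80

Derivation:
After GROUP BY (1 rows):
users.rank | max_amt
6 | 80
After ORDER BY (1 rows):
users.rank | max_amt
6 | 80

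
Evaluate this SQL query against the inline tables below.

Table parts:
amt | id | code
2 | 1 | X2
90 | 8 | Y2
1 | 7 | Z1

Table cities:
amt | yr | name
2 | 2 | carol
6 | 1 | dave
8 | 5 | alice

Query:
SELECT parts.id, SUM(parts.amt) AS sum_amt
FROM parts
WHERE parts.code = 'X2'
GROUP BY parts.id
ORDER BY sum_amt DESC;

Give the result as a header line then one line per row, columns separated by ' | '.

After WHERE (1 rows):
parts.amt | parts.id | parts.code
2 | 1 | X2
After GROUP BY (1 rows):
parts.id | sum_amt
1 | 2
After ORDER BY (1 rows):
parts.id | sum_amt
1 | 2

== RESULT ==
parts.id | sum_amt
1 | 2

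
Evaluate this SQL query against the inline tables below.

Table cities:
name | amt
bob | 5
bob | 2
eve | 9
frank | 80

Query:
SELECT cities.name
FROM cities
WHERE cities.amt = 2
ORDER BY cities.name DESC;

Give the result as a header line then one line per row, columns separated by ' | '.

After WHERE (1 rows):
cities.name | cities.amt
bob | 2
After SELECT (1 rows):
cities.name
bob
After ORDER BY (1 rows):
cities.name
bob

== RESULT ==
cities.name
bob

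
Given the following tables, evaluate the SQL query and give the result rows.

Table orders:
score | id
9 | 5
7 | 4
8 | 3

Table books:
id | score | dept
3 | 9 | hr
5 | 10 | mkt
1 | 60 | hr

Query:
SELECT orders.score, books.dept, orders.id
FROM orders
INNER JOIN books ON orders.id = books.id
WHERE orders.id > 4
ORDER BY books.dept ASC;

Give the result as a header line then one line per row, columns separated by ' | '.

After JOIN books (2 rows):
orders.score | orders.id | books.id | books.score | books.dept
9 | 5 | 5 | 10 | mkt
8 | 3 | 3 | 9 | hr
After WHERE (1 rows):
orders.score | orders.id | books.id | books.score | books.dept
9 | 5 | 5 | 10 | mkt
After SELECT (1 rows):
orders.score | books.dept | orders.id
9 | mkt | 5
After ORDER BY (1 rows):
orders.score | books.dept | orders.id
9 | mkt | 5

== RESULT ==
orders.score | books.dept | orders.id
9 | mkt | 5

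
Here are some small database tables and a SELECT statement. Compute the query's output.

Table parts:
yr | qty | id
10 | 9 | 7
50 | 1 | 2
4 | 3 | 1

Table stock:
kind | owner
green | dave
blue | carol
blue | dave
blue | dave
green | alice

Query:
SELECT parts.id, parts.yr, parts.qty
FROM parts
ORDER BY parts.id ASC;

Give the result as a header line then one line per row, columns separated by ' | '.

== RESULT ==
parts.id | parts.yr | parts.qty
1 | 4 | 3
2 | 50 | 1
7 | 10 | 9

Derivation:
After SELECT (3 rows):
parts.id | parts.yr | parts.qty
7 | 10 | 9
2 | 50 | 1
1 | 4 | 3
After ORDER BY (3 rows):
parts.id | parts.yr | parts.qty
1 | 4 | 3
2 | 50 | 1
7 | 10 | 9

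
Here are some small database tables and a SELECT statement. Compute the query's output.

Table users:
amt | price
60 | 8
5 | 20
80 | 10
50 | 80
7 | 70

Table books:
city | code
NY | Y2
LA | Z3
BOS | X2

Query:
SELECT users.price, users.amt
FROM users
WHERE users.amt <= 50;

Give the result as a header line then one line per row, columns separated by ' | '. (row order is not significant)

After WHERE (3 rows):
users.amt | users.price
5 | 20
50 | 80
7 | 70
After SELECT (3 rows):
users.price | users.amt
20 | 5
80 | 50
70 | 7

== RESULT ==
users.price | users.amt
20 | 5
80 | 50
70 | 7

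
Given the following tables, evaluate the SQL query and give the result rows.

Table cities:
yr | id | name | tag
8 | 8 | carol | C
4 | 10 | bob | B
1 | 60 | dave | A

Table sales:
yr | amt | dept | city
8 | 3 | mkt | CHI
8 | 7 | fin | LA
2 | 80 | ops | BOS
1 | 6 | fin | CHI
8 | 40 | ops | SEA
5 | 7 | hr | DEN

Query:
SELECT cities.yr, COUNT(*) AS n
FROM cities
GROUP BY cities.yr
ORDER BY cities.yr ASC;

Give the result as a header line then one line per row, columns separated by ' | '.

After GROUP BY (3 rows):
cities.yr | n
8 | 1
4 | 1
1 | 1
After ORDER BY (3 rows):
cities.yr | n
1 | 1
4 | 1
8 | 1

== RESULT ==
cities.yr | n
1 | 1
4 | 1
8 | 1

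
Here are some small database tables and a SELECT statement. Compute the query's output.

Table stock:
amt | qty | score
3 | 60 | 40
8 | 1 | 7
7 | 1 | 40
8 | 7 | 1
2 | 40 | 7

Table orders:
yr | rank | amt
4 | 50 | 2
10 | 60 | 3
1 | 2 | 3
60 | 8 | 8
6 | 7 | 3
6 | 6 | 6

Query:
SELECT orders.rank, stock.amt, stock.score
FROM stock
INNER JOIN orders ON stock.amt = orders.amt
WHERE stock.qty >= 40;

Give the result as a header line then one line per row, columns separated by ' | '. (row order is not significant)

== RESULT ==
orders.rank | stock.amt | stock.score
60 | 3 | 40
2 | 3 | 40
7 | 3 | 40
50 | 2 | 7

Derivation:
After JOIN orders (6 rows):
stock.amt | stock.qty | stock.score | orders.yr | orders.rank | orders.amt
3 | 60 | 40 | 10 | 60 | 3
3 | 60 | 40 | 1 | 2 | 3
3 | 60 | 40 | 6 | 7 | 3
8 | 1 | 7 | 60 | 8 | 8
8 | 7 | 1 | 60 | 8 | 8
2 | 40 | 7 | 4 | 50 | 2
After WHERE (4 rows):
stock.amt | stock.qty | stock.score | orders.yr | orders.rank | orders.amt
3 | 60 | 40 | 10 | 60 | 3
3 | 60 | 40 | 1 | 2 | 3
3 | 60 | 40 | 6 | 7 | 3
2 | 40 | 7 | 4 | 50 | 2
After SELECT (4 rows):
orders.rank | stock.amt | stock.score
60 | 3 | 40
2 | 3 | 40
7 | 3 | 40
50 | 2 | 7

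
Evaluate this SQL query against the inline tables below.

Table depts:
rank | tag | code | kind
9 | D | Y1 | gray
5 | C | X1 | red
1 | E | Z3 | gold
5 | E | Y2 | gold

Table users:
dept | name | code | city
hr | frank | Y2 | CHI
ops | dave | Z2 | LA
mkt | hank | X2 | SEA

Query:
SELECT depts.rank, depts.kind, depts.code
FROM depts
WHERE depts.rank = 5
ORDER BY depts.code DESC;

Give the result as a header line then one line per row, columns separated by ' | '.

== RESULT ==
depts.rank | depts.kind | depts.code
5 | gold | Y2
5 | red | X1

Derivation:
After WHERE (2 rows):
depts.rank | depts.tag | depts.code | depts.kind
5 | C | X1 | red
5 | E | Y2 | gold
After SELECT (2 rows):
depts.rank | depts.kind | depts.code
5 | red | X1
5 | gold | Y2
After ORDER BY (2 rows):
depts.rank | depts.kind | depts.code
5 | gold | Y2
5 | red | X1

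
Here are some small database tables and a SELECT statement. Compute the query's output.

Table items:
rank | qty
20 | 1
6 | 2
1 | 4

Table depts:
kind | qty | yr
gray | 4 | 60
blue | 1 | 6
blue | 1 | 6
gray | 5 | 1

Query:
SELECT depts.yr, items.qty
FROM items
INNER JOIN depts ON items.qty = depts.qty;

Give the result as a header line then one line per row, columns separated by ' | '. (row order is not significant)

== RESULT ==
depts.yr | items.qty
6 | 1
6 | 1
60 | 4

Derivation:
After JOIN depts (3 rows):
items.rank | items.qty | depts.kind | depts.qty | depts.yr
20 | 1 | blue | 1 | 6
20 | 1 | blue | 1 | 6
1 | 4 | gray | 4 | 60
After SELECT (3 rows):
depts.yr | items.qty
6 | 1
6 | 1
60 | 4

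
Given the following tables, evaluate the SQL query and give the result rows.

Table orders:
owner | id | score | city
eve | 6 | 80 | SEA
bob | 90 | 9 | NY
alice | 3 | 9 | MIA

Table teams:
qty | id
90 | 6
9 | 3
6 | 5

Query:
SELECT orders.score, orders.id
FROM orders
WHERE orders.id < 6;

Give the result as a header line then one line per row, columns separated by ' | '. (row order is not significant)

== RESULT ==
orders.score | orders.id
9 | 3

Derivation:
After WHERE (1 rows):
orders.owner | orders.id | orders.score | orders.city
alice | 3 | 9 | MIA
After SELECT (1 rows):
orders.score | orders.id
9 | 3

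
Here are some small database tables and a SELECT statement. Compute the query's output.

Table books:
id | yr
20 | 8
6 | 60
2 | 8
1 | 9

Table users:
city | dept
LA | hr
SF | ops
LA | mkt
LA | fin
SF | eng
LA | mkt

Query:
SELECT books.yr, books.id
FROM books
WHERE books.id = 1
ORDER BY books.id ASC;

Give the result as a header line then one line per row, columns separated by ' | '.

After WHERE (1 rows):
books.id | books.yr
1 | 9
After SELECT (1 rows):
books.yr | books.id
9 | 1
After ORDER BY (1 rows):
books.yr | books.id
9 | 1

== RESULT ==
books.yr | books.id
9 | 1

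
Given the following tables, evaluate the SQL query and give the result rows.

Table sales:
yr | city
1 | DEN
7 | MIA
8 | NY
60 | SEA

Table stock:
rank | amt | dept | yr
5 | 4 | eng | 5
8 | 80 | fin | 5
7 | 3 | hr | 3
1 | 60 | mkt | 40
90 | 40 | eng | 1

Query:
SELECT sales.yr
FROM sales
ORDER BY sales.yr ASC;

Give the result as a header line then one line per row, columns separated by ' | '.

After SELECT (4 rows):
sales.yr
1
7
8
60
After ORDER BY (4 rows):
sales.yr
1
7
8
60

== RESULT ==
sales.yr
1
7
8
60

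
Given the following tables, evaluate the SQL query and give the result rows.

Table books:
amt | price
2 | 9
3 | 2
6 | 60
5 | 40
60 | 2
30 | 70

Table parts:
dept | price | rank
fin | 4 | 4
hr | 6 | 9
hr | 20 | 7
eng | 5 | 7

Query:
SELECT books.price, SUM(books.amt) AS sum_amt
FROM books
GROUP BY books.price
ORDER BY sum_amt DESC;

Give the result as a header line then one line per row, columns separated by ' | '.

After GROUP BY (5 rows):
books.price | sum_amt
9 | 2
2 | 63
60 | 6
40 | 5
70 | 30
After ORDER BY (5 rows):
books.price | sum_amt
2 | 63
70 | 30
60 | 6
40 | 5
9 | 2

== RESULT ==
books.price | sum_amt
2 | 63
70 | 30
60 | 6
40 | 5
9 | 2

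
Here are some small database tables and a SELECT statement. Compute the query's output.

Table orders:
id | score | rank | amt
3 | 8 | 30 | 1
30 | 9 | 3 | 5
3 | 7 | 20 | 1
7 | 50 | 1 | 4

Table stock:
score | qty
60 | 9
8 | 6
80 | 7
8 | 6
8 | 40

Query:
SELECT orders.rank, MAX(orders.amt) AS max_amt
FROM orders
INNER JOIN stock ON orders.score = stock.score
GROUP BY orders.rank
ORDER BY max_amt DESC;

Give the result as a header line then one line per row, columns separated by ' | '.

After JOIN stock (3 rows):
orders.id | orders.score | orders.rank | orders.amt | stock.score | stock.qty
3 | 8 | 30 | 1 | 8 | 6
3 | 8 | 30 | 1 | 8 | 6
3 | 8 | 30 | 1 | 8 | 40
After GROUP BY (1 rows):
orders.rank | max_amt
30 | 1
After ORDER BY (1 rows):
orders.rank | max_amt
30 | 1

== RESULT ==
orders.rank | max_amt
30 | 1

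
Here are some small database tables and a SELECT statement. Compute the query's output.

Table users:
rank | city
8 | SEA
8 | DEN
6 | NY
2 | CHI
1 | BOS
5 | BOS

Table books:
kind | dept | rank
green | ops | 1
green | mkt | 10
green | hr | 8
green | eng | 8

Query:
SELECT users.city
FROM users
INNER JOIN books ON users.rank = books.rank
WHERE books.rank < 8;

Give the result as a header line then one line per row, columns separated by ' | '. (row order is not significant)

After JOIN books (5 rows):
users.rank | users.city | books.kind | books.dept | books.rank
8 | SEA | green | hr | 8
8 | SEA | green | eng | 8
8 | DEN | green | hr | 8
8 | DEN | green | eng | 8
1 | BOS | green | ops | 1
After WHERE (1 rows):
users.rank | users.city | books.kind | books.dept | books.rank
1 | BOS | green | ops | 1
After SELECT (1 rows):
users.city
BOS

== RESULT ==
users.city
BOS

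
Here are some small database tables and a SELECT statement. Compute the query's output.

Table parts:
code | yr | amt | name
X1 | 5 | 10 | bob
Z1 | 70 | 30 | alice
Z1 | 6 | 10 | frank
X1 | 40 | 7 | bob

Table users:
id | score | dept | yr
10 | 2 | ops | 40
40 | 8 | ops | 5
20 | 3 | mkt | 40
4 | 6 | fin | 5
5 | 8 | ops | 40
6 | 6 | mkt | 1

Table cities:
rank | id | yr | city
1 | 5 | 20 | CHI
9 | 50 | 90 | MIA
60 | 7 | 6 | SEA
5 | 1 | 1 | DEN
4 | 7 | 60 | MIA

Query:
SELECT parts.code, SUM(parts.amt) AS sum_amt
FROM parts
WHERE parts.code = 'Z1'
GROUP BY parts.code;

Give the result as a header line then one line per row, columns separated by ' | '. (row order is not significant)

== RESULT ==
parts.code | sum_amt
Z1 | 40

Derivation:
After WHERE (2 rows):
parts.code | parts.yr | parts.amt | parts.name
Z1 | 70 | 30 | alice
Z1 | 6 | 10 | frank
After GROUP BY (1 rows):
parts.code | sum_amt
Z1 | 40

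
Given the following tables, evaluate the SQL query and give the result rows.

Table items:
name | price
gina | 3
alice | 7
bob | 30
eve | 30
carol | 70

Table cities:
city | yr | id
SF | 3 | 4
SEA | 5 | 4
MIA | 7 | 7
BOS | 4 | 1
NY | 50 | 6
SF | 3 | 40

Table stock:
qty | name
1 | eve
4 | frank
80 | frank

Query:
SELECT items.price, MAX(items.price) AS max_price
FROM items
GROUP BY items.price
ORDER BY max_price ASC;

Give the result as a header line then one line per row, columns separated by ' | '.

== RESULT ==
items.price | max_price
3 | 3
7 | 7
30 | 30
70 | 70

Derivation:
After GROUP BY (4 rows):
items.price | max_price
3 | 3
7 | 7
30 | 30
70 | 70
After ORDER BY (4 rows):
items.price | max_price
3 | 3
7 | 7
30 | 30
70 | 70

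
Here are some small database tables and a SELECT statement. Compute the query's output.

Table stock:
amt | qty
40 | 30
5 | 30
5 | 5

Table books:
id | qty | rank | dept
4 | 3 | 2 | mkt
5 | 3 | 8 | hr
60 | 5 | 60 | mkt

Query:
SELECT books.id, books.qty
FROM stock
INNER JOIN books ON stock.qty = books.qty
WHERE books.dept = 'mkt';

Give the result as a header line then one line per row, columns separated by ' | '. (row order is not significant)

== RESULT ==
books.id | books.qty
60 | 5

Derivation:
After JOIN books (1 rows):
stock.amt | stock.qty | books.id | books.qty | books.rank | books.dept
5 | 5 | 60 | 5 | 60 | mkt
After WHERE (1 rows):
stock.amt | stock.qty | books.id | books.qty | books.rank | books.dept
5 | 5 | 60 | 5 | 60 | mkt
After SELECT (1 rows):
books.id | books.qty
60 | 5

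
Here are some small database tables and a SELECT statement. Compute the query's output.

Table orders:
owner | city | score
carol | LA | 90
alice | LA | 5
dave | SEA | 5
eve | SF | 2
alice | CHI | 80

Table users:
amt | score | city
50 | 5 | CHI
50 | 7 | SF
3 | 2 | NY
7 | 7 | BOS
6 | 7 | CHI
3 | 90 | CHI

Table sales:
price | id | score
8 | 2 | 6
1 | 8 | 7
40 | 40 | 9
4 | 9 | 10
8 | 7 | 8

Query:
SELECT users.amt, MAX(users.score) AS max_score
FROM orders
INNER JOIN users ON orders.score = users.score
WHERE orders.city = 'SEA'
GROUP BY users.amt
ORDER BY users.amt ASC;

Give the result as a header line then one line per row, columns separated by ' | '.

After JOIN users (4 rows):
orders.owner | orders.city | orders.score | users.amt | users.score | users.city
carol | LA | 90 | 3 | 90 | CHI
alice | LA | 5 | 50 | 5 | CHI
dave | SEA | 5 | 50 | 5 | CHI
eve | SF | 2 | 3 | 2 | NY
After WHERE (1 rows):
orders.owner | orders.city | orders.score | users.amt | users.score | users.city
dave | SEA | 5 | 50 | 5 | CHI
After GROUP BY (1 rows):
users.amt | max_score
50 | 5
After ORDER BY (1 rows):
users.amt | max_score
50 | 5

== RESULT ==
users.amt | max_score
50 | 5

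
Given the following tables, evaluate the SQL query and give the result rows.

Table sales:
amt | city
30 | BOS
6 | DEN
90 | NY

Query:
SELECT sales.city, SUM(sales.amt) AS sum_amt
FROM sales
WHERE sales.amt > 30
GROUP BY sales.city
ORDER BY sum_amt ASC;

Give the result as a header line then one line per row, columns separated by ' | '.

After WHERE (1 rows):
sales.amt | sales.city
90 | NY
After GROUP BY (1 rows):
sales.city | sum_amt
NY | 90
After ORDER BY (1 rows):
sales.city | sum_amt
NY | 90

== RESULT ==
sales.city | sum_amt
NY | 90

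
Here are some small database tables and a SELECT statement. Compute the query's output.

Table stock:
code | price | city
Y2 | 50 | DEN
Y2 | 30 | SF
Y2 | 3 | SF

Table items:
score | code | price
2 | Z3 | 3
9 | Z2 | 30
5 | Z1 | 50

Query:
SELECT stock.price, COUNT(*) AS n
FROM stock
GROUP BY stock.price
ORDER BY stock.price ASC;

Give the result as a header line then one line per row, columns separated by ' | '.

== RESULT ==
stock.price | n
3 | 1
30 | 1
50 | 1

Derivation:
After GROUP BY (3 rows):
stock.price | n
50 | 1
30 | 1
3 | 1
After ORDER BY (3 rows):
stock.price | n
3 | 1
30 | 1
50 | 1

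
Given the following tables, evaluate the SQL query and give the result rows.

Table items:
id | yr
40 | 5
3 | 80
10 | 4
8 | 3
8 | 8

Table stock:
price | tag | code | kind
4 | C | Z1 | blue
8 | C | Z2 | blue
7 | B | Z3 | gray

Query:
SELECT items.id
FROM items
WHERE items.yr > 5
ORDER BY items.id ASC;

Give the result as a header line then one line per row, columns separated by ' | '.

After WHERE (2 rows):
items.id | items.yr
3 | 80
8 | 8
After SELECT (2 rows):
items.id
3
8
After ORDER BY (2 rows):
items.id
3
8

== RESULT ==
items.id
3
8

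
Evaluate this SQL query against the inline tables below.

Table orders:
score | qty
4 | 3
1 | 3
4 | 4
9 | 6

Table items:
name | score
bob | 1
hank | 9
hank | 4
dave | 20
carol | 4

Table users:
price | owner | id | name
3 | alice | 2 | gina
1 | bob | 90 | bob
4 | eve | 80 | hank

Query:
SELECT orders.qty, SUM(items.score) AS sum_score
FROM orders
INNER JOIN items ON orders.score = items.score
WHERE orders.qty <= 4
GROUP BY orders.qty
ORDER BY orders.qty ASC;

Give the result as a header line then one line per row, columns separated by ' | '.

After JOIN items (6 rows):
orders.score | orders.qty | items.name | items.score
4 | 3 | hank | 4
4 | 3 | carol | 4
1 | 3 | bob | 1
4 | 4 | hank | 4
4 | 4 | carol | 4
9 | 6 | hank | 9
After WHERE (5 rows):
orders.score | orders.qty | items.name | items.score
4 | 3 | hank | 4
4 | 3 | carol | 4
1 | 3 | bob | 1
4 | 4 | hank | 4
4 | 4 | carol | 4
After GROUP BY (2 rows):
orders.qty | sum_score
3 | 9
4 | 8
After ORDER BY (2 rows):
orders.qty | sum_score
3 | 9
4 | 8

== RESULT ==
orders.qty | sum_score
3 | 9
4 | 8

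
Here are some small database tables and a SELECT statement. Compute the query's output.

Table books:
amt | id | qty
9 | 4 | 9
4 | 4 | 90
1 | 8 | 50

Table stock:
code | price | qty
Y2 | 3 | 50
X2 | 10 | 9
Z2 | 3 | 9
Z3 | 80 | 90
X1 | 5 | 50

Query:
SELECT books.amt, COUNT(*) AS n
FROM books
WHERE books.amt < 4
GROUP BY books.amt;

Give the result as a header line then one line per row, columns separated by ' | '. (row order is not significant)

After WHERE (1 rows):
books.amt | books.id | books.qty
1 | 8 | 50
After GROUP BY (1 rows):
books.amt | n
1 | 1

== RESULT ==
books.amt | n
1 | 1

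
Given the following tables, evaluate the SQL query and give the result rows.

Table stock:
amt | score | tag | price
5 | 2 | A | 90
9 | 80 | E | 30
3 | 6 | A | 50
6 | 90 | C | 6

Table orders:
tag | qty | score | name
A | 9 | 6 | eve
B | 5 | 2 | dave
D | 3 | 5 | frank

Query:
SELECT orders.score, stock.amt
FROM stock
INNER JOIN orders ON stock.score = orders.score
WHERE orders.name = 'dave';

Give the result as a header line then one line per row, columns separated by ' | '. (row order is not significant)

== RESULT ==
orders.score | stock.amt
2 | 5

Derivation:
After JOIN orders (2 rows):
stock.amt | stock.score | stock.tag | stock.price | orders.tag | orders.qty | orders.score | orders.name
5 | 2 | A | 90 | B | 5 | 2 | dave
3 | 6 | A | 50 | A | 9 | 6 | eve
After WHERE (1 rows):
stock.amt | stock.score | stock.tag | stock.price | orders.tag | orders.qty | orders.score | orders.name
5 | 2 | A | 90 | B | 5 | 2 | dave
After SELECT (1 rows):
orders.score | stock.amt
2 | 5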